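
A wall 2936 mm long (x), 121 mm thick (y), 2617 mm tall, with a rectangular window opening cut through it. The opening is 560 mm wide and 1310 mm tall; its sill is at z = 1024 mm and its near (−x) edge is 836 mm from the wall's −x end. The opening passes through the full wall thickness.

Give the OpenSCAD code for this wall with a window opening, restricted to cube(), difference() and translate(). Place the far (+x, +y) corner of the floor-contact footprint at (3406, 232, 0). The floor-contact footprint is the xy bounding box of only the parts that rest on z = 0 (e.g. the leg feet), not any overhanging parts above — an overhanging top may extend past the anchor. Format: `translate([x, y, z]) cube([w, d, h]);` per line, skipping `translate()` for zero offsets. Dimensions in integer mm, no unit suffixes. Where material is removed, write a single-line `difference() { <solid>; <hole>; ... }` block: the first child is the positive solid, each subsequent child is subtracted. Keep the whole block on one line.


difference() { translate([470, 111, 0]) cube([2936, 121, 2617]); translate([1306, 111, 1024]) cube([560, 121, 1310]); }


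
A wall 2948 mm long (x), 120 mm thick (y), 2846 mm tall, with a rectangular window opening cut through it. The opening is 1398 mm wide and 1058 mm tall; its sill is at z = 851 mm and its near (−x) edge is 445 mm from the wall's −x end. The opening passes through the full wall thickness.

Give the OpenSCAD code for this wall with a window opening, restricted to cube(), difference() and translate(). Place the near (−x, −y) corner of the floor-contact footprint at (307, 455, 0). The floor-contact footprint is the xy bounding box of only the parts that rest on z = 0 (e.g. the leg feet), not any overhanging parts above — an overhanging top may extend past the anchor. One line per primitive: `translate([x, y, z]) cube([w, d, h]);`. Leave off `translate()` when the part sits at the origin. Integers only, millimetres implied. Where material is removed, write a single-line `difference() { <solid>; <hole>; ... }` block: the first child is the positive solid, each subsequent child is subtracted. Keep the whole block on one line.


difference() { translate([307, 455, 0]) cube([2948, 120, 2846]); translate([752, 455, 851]) cube([1398, 120, 1058]); }


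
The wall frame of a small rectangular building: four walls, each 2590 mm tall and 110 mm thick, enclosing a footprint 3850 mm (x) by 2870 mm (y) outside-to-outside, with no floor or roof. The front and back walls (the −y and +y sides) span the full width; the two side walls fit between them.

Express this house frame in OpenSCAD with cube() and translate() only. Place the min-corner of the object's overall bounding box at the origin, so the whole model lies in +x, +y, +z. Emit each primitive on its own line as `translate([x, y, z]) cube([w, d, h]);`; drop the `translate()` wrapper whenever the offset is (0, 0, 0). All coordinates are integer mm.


cube([3850, 110, 2590]);
translate([0, 2760, 0]) cube([3850, 110, 2590]);
translate([0, 110, 0]) cube([110, 2650, 2590]);
translate([3740, 110, 0]) cube([110, 2650, 2590]);


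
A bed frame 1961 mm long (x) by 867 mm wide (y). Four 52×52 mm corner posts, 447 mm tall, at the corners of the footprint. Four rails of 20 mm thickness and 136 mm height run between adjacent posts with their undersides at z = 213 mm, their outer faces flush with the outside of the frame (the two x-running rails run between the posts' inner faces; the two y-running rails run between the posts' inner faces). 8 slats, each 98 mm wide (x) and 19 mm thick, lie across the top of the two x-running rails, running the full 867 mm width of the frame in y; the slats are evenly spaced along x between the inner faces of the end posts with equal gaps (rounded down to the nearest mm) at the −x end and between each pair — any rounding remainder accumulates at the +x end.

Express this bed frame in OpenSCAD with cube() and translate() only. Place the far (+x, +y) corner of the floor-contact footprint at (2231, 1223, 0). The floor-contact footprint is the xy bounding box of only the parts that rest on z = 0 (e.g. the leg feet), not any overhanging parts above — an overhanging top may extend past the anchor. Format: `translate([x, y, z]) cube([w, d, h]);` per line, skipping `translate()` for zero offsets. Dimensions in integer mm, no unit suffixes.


// slat z = rail_z + rail_h = 213 + 136 = 349
// slat gap = ⌊(1857 − 8·98) / 9⌋ = 119
translate([270, 356, 0]) cube([52, 52, 447]);
translate([270, 1171, 0]) cube([52, 52, 447]);
translate([2179, 356, 0]) cube([52, 52, 447]);
translate([2179, 1171, 0]) cube([52, 52, 447]);
translate([322, 356, 213]) cube([1857, 20, 136]);
translate([322, 1203, 213]) cube([1857, 20, 136]);
translate([270, 408, 213]) cube([20, 763, 136]);
translate([2211, 408, 213]) cube([20, 763, 136]);
translate([441, 356, 349]) cube([98, 867, 19]);
translate([658, 356, 349]) cube([98, 867, 19]);
translate([875, 356, 349]) cube([98, 867, 19]);
translate([1092, 356, 349]) cube([98, 867, 19]);
translate([1309, 356, 349]) cube([98, 867, 19]);
translate([1526, 356, 349]) cube([98, 867, 19]);
translate([1743, 356, 349]) cube([98, 867, 19]);
translate([1960, 356, 349]) cube([98, 867, 19]);


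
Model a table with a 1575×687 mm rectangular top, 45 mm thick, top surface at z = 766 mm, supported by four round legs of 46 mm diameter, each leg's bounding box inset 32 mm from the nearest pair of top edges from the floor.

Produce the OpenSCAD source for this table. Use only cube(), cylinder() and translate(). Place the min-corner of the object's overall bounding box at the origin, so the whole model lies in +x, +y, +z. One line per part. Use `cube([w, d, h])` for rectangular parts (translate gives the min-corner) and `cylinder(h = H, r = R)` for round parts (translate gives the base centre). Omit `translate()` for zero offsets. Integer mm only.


// leg_h = 766 - 45 = 721
translate([0, 0, 721]) cube([1575, 687, 45]);
translate([55, 55, 0]) cylinder(h = 721, r = 23);
translate([1520, 55, 0]) cylinder(h = 721, r = 23);
translate([55, 632, 0]) cylinder(h = 721, r = 23);
translate([1520, 632, 0]) cylinder(h = 721, r = 23);


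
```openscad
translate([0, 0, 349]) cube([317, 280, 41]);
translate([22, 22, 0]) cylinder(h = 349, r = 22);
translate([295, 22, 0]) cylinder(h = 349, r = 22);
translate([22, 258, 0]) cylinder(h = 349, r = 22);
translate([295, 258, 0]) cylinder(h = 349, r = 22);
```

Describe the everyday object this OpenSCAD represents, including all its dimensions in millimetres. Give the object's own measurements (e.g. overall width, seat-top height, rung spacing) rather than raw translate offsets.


A four-legged stool. The seat is a 317×280×41 mm slab whose top surface is at z = 390 mm; four round legs, each 44 mm in diameter, run from the floor (z = 0) to the underside of the seat, each leg's axis is inset half a diameter from the nearest pair of seat edges (so the leg's bounding box is flush with the corner).


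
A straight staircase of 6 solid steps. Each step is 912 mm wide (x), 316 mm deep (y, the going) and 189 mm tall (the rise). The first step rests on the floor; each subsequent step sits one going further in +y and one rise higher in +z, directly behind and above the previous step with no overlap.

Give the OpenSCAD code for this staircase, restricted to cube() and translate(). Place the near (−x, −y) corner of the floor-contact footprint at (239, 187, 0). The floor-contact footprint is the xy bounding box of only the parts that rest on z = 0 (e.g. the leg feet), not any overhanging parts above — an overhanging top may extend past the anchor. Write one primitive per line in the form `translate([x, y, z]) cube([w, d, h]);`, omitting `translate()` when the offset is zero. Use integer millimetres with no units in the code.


translate([239, 187, 0]) cube([912, 316, 189]);
translate([239, 503, 189]) cube([912, 316, 189]);
translate([239, 819, 378]) cube([912, 316, 189]);
translate([239, 1135, 567]) cube([912, 316, 189]);
translate([239, 1451, 756]) cube([912, 316, 189]);
translate([239, 1767, 945]) cube([912, 316, 189]);


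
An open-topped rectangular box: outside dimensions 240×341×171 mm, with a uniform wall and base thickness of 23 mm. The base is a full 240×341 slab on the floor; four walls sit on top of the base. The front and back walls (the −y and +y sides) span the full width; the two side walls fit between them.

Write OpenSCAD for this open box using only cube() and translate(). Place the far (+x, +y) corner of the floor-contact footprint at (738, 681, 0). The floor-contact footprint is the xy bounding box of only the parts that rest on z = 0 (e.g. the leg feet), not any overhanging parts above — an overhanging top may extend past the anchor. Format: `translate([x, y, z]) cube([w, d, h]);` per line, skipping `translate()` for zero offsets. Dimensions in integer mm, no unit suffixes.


translate([498, 340, 0]) cube([240, 341, 23]);
translate([498, 340, 23]) cube([240, 23, 148]);
translate([498, 658, 23]) cube([240, 23, 148]);
translate([498, 363, 23]) cube([23, 295, 148]);
translate([715, 363, 23]) cube([23, 295, 148]);


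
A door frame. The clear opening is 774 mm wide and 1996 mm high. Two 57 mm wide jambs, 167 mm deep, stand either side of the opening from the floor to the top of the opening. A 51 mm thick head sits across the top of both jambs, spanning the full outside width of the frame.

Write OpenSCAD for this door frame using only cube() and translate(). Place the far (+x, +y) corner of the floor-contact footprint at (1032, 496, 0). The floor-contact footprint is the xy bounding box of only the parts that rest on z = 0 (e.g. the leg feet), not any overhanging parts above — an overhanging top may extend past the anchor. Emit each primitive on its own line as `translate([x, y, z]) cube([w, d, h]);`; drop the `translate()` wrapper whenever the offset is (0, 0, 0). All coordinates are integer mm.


translate([144, 329, 0]) cube([57, 167, 1996]);
translate([975, 329, 0]) cube([57, 167, 1996]);
translate([144, 329, 1996]) cube([888, 167, 51]);


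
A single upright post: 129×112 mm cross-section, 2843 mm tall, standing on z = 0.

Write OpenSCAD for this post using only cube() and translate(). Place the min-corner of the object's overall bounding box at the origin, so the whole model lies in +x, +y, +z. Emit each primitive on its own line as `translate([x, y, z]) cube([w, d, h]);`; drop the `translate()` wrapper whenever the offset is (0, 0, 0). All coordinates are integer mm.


cube([129, 112, 2843]);


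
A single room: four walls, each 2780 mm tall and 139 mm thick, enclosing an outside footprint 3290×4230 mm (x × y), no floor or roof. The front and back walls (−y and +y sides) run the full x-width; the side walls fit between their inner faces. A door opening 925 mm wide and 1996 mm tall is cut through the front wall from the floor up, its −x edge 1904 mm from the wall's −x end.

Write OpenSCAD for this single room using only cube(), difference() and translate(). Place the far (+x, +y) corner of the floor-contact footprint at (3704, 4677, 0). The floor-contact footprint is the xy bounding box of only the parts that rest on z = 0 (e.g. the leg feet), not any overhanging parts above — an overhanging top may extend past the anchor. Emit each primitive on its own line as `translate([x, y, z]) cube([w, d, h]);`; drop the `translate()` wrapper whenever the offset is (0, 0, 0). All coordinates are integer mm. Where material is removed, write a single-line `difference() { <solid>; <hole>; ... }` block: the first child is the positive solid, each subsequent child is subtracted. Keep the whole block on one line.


difference() { translate([414, 447, 0]) cube([3290, 139, 2780]); translate([2318, 447, 0]) cube([925, 139, 1996]); }
translate([414, 4538, 0]) cube([3290, 139, 2780]);
translate([414, 586, 0]) cube([139, 3952, 2780]);
translate([3565, 586, 0]) cube([139, 3952, 2780]);


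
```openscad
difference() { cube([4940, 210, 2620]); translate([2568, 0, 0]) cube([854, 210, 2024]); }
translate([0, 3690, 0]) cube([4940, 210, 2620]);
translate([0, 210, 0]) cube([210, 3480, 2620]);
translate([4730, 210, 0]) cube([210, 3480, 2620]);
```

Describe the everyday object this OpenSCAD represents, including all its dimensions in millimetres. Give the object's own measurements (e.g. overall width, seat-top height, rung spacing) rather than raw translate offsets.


A single room: four walls, each 2620 mm tall and 210 mm thick, enclosing an outside footprint 4940×3900 mm (x × y), no floor or roof. The front and back walls (−y and +y sides) run the full x-width; the side walls fit between their inner faces. A door opening 854 mm wide and 2024 mm tall is cut through the front wall from the floor up, its −x edge 2568 mm from the wall's −x end.


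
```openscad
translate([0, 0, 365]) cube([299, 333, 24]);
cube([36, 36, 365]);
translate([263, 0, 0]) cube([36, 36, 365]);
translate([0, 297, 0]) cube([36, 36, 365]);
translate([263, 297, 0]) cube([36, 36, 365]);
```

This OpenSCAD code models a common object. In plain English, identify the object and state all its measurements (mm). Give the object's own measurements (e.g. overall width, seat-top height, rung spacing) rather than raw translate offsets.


A four-legged stool. The seat is a 299×333×24 mm slab whose top surface is at z = 389 mm; four square legs, each 36×36 mm in cross-section, run from the floor (z = 0) to the underside of the seat, each flush with a corner of the seat.


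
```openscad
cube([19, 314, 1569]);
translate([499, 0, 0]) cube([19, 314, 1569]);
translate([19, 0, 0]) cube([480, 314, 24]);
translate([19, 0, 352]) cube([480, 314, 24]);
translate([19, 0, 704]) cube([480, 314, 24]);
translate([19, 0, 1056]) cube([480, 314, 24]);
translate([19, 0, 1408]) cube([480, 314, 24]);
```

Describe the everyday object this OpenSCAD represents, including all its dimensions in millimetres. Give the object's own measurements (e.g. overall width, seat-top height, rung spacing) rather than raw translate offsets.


An open bookshelf. Two side panels, each 19 mm thick, 314 mm deep and 1569 mm tall, stand 518 mm apart (outside-to-outside). Between them sit 5 shelves, each 24 mm thick and 314 mm deep, spanning the full gap between the sides. The bottom shelf rests on the floor (its underside at z = 0) and the clear gap between one shelf's top and the next shelf's underside is 328 mm.


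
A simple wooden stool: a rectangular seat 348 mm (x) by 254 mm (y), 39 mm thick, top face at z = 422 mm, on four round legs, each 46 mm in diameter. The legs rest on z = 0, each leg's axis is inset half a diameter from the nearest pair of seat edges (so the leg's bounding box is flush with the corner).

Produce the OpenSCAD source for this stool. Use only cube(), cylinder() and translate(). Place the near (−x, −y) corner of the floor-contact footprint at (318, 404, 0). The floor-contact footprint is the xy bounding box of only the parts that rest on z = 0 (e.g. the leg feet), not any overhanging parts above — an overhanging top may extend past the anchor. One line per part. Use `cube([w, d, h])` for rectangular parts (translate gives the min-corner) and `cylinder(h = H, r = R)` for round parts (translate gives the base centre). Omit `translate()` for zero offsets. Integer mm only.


// leg_h = 422 - 39 = 383
translate([318, 404, 383]) cube([348, 254, 39]);
translate([341, 427, 0]) cylinder(h = 383, r = 23);
translate([643, 427, 0]) cylinder(h = 383, r = 23);
translate([341, 635, 0]) cylinder(h = 383, r = 23);
translate([643, 635, 0]) cylinder(h = 383, r = 23);


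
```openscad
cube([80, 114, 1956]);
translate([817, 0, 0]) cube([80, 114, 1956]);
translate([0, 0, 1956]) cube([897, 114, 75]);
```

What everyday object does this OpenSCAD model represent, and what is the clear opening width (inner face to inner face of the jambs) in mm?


A door frame. The clear opening width is 737 mm.

Two 1956 mm tall posts with a header on top — a door frame. The left jamb is 80 mm wide at x = 0; the right jamb starts at x = 817. The clear opening is 817 − 80 = 737 mm.


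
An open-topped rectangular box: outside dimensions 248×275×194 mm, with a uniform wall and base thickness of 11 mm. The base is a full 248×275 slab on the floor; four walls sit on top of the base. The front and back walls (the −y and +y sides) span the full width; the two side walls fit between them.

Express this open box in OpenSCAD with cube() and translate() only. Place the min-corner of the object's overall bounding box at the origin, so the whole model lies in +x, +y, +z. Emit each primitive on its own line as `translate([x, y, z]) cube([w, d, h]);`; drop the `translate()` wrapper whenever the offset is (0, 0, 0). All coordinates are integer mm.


cube([248, 275, 11]);
translate([0, 0, 11]) cube([248, 11, 183]);
translate([0, 264, 11]) cube([248, 11, 183]);
translate([0, 11, 11]) cube([11, 253, 183]);
translate([237, 11, 11]) cube([11, 253, 183]);


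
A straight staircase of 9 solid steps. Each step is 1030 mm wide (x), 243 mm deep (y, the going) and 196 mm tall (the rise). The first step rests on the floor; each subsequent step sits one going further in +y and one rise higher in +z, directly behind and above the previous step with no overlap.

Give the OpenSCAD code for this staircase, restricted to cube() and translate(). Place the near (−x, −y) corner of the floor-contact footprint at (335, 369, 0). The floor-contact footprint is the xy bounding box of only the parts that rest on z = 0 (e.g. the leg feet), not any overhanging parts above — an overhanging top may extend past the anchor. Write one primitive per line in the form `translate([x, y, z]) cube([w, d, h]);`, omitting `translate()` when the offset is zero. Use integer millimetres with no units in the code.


translate([335, 369, 0]) cube([1030, 243, 196]);
translate([335, 612, 196]) cube([1030, 243, 196]);
translate([335, 855, 392]) cube([1030, 243, 196]);
translate([335, 1098, 588]) cube([1030, 243, 196]);
translate([335, 1341, 784]) cube([1030, 243, 196]);
translate([335, 1584, 980]) cube([1030, 243, 196]);
translate([335, 1827, 1176]) cube([1030, 243, 196]);
translate([335, 2070, 1372]) cube([1030, 243, 196]);
translate([335, 2313, 1568]) cube([1030, 243, 196]);


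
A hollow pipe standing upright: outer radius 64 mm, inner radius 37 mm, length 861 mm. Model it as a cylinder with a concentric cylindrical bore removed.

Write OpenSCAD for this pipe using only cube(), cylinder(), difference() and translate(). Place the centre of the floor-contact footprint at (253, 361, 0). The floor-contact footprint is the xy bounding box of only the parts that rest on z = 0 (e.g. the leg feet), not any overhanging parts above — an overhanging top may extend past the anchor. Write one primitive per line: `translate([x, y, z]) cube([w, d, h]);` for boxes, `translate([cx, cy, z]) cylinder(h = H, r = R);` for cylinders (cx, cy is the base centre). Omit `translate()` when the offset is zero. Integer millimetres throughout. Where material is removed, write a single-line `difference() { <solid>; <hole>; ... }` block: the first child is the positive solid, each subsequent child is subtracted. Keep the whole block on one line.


difference() { translate([253, 361, 0]) cylinder(h = 861, r = 64); translate([253, 361, 0]) cylinder(h = 861, r = 37); }


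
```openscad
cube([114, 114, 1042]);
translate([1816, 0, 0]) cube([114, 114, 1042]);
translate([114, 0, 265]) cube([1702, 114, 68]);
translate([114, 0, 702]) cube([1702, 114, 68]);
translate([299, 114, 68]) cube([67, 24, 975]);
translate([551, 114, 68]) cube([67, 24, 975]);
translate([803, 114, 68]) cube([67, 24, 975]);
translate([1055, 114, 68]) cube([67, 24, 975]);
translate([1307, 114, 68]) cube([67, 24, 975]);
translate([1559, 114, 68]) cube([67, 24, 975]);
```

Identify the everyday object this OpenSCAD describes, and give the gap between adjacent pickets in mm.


A fence section. The picket gap is 185 mm.

Two posts, two rails, 6 pickets — a fence section. Span 1702 mm holds 6 pickets of 67 mm with 7 equal gaps: ⌊(1702 − 6·67) / 7⌋ = 185 mm.


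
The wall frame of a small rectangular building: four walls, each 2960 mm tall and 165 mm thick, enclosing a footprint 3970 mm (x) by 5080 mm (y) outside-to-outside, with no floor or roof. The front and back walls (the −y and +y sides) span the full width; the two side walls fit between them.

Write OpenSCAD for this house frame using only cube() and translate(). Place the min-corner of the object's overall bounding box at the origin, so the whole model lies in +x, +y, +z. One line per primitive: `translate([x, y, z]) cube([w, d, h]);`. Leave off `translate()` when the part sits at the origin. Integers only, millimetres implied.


cube([3970, 165, 2960]);
translate([0, 4915, 0]) cube([3970, 165, 2960]);
translate([0, 165, 0]) cube([165, 4750, 2960]);
translate([3805, 165, 0]) cube([165, 4750, 2960]);


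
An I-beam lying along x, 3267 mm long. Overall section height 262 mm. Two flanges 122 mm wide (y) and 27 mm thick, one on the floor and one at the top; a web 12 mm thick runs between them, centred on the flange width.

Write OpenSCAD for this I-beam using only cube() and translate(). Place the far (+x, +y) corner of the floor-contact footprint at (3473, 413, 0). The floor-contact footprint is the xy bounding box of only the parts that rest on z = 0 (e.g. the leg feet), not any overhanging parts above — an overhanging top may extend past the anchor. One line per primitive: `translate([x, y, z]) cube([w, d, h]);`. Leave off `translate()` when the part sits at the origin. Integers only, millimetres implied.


translate([206, 291, 0]) cube([3267, 122, 27]);
translate([206, 346, 27]) cube([3267, 12, 208]);
translate([206, 291, 235]) cube([3267, 122, 27]);


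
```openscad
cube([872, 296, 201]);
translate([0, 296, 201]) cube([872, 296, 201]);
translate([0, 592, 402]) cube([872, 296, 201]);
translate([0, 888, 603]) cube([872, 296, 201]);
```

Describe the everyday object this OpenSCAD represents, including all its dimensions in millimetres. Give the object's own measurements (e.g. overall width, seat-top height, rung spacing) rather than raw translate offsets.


A straight staircase of 4 solid steps. Each step is 872 mm wide (x), 296 mm deep (y, the going) and 201 mm tall (the rise). The first step rests on the floor; each subsequent step sits one going further in +y and one rise higher in +z, directly behind and above the previous step with no overlap.


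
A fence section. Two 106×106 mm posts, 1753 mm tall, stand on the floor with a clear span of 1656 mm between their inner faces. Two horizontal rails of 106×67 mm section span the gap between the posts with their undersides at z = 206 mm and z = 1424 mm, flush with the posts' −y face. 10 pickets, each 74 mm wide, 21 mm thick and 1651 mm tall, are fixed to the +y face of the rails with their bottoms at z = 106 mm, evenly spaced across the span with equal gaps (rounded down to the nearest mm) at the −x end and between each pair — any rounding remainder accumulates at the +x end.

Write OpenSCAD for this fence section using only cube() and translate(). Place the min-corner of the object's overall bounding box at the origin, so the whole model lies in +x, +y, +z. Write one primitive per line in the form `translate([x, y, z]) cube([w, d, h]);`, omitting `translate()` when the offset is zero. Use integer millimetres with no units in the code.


cube([106, 106, 1753]);
translate([1762, 0, 0]) cube([106, 106, 1753]);
translate([106, 0, 206]) cube([1656, 106, 67]);
translate([106, 0, 1424]) cube([1656, 106, 67]);
translate([189, 106, 106]) cube([74, 21, 1651]);
translate([346, 106, 106]) cube([74, 21, 1651]);
translate([503, 106, 106]) cube([74, 21, 1651]);
translate([660, 106, 106]) cube([74, 21, 1651]);
translate([817, 106, 106]) cube([74, 21, 1651]);
translate([974, 106, 106]) cube([74, 21, 1651]);
translate([1131, 106, 106]) cube([74, 21, 1651]);
translate([1288, 106, 106]) cube([74, 21, 1651]);
translate([1445, 106, 106]) cube([74, 21, 1651]);
translate([1602, 106, 106]) cube([74, 21, 1651]);


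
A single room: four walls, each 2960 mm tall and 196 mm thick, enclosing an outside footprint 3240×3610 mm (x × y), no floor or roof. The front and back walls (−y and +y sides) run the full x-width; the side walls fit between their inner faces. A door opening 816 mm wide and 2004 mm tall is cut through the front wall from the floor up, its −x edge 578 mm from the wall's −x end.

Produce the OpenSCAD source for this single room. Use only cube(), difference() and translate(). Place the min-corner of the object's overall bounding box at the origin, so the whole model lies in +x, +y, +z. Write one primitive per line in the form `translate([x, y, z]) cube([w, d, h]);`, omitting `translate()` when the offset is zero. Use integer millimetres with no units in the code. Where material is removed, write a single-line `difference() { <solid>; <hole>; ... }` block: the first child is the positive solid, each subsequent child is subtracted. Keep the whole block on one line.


difference() { cube([3240, 196, 2960]); translate([578, 0, 0]) cube([816, 196, 2004]); }
translate([0, 3414, 0]) cube([3240, 196, 2960]);
translate([0, 196, 0]) cube([196, 3218, 2960]);
translate([3044, 196, 0]) cube([196, 3218, 2960]);


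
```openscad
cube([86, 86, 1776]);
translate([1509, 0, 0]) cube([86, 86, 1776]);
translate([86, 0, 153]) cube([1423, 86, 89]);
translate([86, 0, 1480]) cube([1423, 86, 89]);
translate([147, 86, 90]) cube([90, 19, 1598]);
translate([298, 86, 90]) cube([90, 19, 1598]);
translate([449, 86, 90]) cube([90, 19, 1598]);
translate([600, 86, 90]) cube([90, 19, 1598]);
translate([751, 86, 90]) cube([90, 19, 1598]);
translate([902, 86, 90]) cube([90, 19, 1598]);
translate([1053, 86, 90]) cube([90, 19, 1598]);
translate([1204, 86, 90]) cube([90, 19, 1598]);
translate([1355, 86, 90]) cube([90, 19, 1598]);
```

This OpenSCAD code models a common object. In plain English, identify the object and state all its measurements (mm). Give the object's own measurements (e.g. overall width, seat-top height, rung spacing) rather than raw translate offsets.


A fence section. Two 86×86 mm posts, 1776 mm tall, stand on the floor with a clear span of 1423 mm between their inner faces. Two horizontal rails of 86×89 mm section span the gap between the posts with their undersides at z = 153 mm and z = 1480 mm, flush with the posts' −y face. 9 pickets, each 90 mm wide, 19 mm thick and 1598 mm tall, are fixed to the +y face of the rails with their bottoms at z = 90 mm, spaced across the span with a 61 mm gap after the −x post and between neighbouring pickets, with 64 mm left before the +x post.


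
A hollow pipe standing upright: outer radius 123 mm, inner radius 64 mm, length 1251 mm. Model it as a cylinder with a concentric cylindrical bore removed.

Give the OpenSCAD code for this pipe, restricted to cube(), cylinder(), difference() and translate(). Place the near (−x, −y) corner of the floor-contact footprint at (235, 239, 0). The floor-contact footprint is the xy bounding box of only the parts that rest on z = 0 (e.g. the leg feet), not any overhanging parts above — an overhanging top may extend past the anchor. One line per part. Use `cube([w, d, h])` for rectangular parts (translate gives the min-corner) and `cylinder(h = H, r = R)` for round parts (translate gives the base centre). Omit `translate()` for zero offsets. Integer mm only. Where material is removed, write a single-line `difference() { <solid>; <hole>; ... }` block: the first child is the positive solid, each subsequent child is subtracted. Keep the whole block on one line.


difference() { translate([358, 362, 0]) cylinder(h = 1251, r = 123); translate([358, 362, 0]) cylinder(h = 1251, r = 64); }


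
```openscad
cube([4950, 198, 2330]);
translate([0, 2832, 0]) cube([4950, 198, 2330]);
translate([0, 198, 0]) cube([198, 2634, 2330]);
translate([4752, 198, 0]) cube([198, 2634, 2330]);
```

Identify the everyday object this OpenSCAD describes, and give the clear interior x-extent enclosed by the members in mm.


A house (or room) frame. The interior width is 4554 mm.

Four 2330 mm walls enclosing a rectangle with no floor or roof — a room or house frame. Outside width is 4950 mm and wall thickness is 198 mm, so the interior width is 4950 − 2 × 198 = 4554 mm.


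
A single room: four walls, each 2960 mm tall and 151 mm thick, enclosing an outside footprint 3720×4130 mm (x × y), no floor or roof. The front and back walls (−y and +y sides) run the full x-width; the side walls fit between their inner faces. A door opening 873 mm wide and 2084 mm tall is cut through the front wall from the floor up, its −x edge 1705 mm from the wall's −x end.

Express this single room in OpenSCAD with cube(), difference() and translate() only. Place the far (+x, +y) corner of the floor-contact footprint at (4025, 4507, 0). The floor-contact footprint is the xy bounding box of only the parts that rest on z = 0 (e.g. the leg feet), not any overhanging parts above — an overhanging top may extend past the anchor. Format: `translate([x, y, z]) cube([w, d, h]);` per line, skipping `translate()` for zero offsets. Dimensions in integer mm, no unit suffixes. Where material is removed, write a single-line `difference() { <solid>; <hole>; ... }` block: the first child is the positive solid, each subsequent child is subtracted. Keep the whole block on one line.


difference() { translate([305, 377, 0]) cube([3720, 151, 2960]); translate([2010, 377, 0]) cube([873, 151, 2084]); }
translate([305, 4356, 0]) cube([3720, 151, 2960]);
translate([305, 528, 0]) cube([151, 3828, 2960]);
translate([3874, 528, 0]) cube([151, 3828, 2960]);


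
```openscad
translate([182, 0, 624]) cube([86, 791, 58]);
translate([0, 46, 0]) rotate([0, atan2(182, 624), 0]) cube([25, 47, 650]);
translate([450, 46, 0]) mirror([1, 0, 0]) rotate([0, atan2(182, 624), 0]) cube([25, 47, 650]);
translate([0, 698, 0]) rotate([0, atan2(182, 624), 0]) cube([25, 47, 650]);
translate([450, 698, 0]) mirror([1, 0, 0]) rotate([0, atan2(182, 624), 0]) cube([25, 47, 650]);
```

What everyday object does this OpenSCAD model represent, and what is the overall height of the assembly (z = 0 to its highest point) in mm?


A sawhorse. The overall height is 682 mm.

A beam across two mirrored pairs of raked legs — a sawhorse. The beam's underside is at z = 624 (matching the legs' vertical rise in atan2(182, 624)) and the beam is 58 mm tall, so its top is at 624 + 58 = 682 mm. The raked legs top out at the beam's underside, so that is the highest point.


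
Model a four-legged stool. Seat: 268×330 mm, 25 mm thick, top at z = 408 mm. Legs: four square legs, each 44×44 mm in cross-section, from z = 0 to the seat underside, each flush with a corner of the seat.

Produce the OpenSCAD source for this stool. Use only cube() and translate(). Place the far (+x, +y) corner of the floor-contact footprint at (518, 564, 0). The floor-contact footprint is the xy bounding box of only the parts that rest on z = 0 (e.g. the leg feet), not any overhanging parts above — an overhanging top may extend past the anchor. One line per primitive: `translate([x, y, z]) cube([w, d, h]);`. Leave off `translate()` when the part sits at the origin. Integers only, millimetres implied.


translate([250, 234, 383]) cube([268, 330, 25]);
translate([250, 234, 0]) cube([44, 44, 383]);
translate([474, 234, 0]) cube([44, 44, 383]);
translate([250, 520, 0]) cube([44, 44, 383]);
translate([474, 520, 0]) cube([44, 44, 383]);


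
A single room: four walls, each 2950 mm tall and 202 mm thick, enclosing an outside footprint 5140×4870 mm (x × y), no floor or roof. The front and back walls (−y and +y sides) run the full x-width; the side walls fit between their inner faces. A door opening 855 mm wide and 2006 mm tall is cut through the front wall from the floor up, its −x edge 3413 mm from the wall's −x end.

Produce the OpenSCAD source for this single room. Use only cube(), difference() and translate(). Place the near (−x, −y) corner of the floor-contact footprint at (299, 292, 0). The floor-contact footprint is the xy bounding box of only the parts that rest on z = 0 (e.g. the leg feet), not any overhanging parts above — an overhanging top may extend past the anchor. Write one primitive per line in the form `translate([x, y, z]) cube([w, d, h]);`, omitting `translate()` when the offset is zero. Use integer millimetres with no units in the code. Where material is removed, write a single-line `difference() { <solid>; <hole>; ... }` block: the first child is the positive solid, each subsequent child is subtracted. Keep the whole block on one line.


difference() { translate([299, 292, 0]) cube([5140, 202, 2950]); translate([3712, 292, 0]) cube([855, 202, 2006]); }
translate([299, 4960, 0]) cube([5140, 202, 2950]);
translate([299, 494, 0]) cube([202, 4466, 2950]);
translate([5237, 494, 0]) cube([202, 4466, 2950]);


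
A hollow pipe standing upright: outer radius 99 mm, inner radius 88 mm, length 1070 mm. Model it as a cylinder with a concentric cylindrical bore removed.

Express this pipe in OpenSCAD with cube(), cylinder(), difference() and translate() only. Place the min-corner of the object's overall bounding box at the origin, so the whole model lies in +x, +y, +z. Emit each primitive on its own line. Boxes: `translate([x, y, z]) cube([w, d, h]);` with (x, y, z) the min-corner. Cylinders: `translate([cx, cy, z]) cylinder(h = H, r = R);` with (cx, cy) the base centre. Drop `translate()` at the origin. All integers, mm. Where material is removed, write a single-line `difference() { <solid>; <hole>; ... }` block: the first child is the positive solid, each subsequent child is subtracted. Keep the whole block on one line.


difference() { translate([99, 99, 0]) cylinder(h = 1070, r = 99); translate([99, 99, 0]) cylinder(h = 1070, r = 88); }


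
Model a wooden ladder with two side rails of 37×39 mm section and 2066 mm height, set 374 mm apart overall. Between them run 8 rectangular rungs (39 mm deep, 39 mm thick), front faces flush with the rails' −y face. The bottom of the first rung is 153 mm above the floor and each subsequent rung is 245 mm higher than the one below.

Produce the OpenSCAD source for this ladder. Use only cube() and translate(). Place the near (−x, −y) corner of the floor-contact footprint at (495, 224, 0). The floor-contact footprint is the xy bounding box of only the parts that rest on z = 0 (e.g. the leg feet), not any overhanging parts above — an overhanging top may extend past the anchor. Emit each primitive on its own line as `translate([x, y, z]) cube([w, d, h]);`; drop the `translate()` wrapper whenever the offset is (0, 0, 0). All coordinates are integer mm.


translate([495, 224, 0]) cube([37, 39, 2066]);
translate([832, 224, 0]) cube([37, 39, 2066]);
translate([532, 224, 153]) cube([300, 39, 39]);
translate([532, 224, 398]) cube([300, 39, 39]);
translate([532, 224, 643]) cube([300, 39, 39]);
translate([532, 224, 888]) cube([300, 39, 39]);
translate([532, 224, 1133]) cube([300, 39, 39]);
translate([532, 224, 1378]) cube([300, 39, 39]);
translate([532, 224, 1623]) cube([300, 39, 39]);
translate([532, 224, 1868]) cube([300, 39, 39]);


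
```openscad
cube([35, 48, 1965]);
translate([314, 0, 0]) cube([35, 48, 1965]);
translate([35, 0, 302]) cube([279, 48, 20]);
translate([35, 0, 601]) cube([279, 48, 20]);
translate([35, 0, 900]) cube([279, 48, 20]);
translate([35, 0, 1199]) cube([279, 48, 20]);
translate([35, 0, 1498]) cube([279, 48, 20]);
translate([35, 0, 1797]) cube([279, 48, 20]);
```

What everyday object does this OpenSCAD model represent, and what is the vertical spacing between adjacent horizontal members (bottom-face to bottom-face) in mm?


A ladder. The rung spacing is 299 mm.

Two tall 35×48 posts with 6 short bars between them — a ladder. Adjacent rungs sit at z = 302 and z = 601, so the spacing is 601 − 302 = 299 mm.


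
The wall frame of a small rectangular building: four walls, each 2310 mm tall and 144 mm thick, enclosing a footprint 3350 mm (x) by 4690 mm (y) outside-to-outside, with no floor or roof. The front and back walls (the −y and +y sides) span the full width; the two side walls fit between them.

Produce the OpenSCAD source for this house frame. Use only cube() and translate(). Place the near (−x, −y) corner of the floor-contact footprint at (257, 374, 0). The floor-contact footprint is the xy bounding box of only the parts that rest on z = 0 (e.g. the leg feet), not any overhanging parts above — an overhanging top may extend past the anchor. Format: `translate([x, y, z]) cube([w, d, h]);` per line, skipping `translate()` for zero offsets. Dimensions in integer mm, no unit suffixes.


translate([257, 374, 0]) cube([3350, 144, 2310]);
translate([257, 4920, 0]) cube([3350, 144, 2310]);
translate([257, 518, 0]) cube([144, 4402, 2310]);
translate([3463, 518, 0]) cube([144, 4402, 2310]);


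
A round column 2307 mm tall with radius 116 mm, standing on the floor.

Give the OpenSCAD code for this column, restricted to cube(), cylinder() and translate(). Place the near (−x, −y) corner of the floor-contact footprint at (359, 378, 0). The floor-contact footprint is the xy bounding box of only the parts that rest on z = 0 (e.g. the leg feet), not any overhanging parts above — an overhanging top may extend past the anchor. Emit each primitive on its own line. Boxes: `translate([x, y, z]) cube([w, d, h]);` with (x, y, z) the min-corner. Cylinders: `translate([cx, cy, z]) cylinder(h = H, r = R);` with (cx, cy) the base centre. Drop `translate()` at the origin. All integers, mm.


translate([475, 494, 0]) cylinder(h = 2307, r = 116);


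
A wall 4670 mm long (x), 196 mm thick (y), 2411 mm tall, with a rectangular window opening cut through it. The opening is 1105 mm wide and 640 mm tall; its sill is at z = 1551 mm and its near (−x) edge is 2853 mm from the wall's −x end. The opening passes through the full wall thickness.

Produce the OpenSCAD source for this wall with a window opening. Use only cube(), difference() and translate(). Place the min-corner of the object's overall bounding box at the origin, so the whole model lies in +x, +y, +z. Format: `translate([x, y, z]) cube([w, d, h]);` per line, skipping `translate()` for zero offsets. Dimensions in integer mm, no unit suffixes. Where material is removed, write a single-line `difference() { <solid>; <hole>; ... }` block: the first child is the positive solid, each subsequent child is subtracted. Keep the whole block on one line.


difference() { cube([4670, 196, 2411]); translate([2853, 0, 1551]) cube([1105, 196, 640]); }


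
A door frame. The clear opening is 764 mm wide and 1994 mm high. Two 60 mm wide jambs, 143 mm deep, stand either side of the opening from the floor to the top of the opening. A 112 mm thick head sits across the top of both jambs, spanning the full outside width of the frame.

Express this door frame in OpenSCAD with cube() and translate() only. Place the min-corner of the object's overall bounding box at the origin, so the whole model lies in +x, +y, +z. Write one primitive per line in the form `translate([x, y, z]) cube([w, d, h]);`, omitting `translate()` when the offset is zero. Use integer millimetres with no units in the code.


cube([60, 143, 1994]);
translate([824, 0, 0]) cube([60, 143, 1994]);
translate([0, 0, 1994]) cube([884, 143, 112]);


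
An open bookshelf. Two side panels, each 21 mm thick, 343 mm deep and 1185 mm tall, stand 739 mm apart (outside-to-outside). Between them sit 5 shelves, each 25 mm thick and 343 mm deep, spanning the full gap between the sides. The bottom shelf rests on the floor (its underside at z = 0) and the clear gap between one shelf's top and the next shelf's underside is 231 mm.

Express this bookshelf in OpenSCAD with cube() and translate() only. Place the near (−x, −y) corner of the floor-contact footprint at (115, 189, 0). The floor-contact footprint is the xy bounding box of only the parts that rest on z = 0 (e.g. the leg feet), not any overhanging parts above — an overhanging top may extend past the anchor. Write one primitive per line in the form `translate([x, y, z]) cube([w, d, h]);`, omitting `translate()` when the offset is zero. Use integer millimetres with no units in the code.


translate([115, 189, 0]) cube([21, 343, 1185]);
translate([833, 189, 0]) cube([21, 343, 1185]);
translate([136, 189, 0]) cube([697, 343, 25]);
translate([136, 189, 256]) cube([697, 343, 25]);
translate([136, 189, 512]) cube([697, 343, 25]);
translate([136, 189, 768]) cube([697, 343, 25]);
translate([136, 189, 1024]) cube([697, 343, 25]);
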